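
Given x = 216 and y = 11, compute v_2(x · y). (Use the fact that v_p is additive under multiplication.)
v_2(2376) = 3

v_p(x) = 3 (factor: 216 = 2^3 · 27); v_p(y) = 0 (factor: 11 = 2^0 · 11). Additivity: v_p(xy) = v_p(x) + v_p(y) = 3 + 0 = 3. (Direct check: xy = 2376 = 2^3 · (297).)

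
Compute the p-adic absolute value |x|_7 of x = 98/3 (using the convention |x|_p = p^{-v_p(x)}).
|98/3|_7 = 1/49

Step 1 — compute v_7(x) by factoring powers of 7 out of the numerator and denominator: v_7(98/3) = 2. Step 2 — apply |x|_p = p^{-v_p(x)} = 7^{-2} = 1/49.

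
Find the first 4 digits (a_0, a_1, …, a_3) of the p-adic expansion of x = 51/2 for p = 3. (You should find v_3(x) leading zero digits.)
(a_0, …, a_3) = (0, 1, 1, 2)

v_3(51/2) = 1, so a_0 = ... = a_0 = 0. Factor out: x = 3^1 · u with u = 17/2 a unit in ℤ_3. Expand u iteratively via a_{v+i} = u_i mod 3, u_{i+1} = (u_i − a_{v+i})/3:
  u_0 = 17/2;  a_1 = 1;  u_1 = (u_0 − 1)/3 = 5/2
  u_1 = 5/2;  a_2 = 1;  u_2 = (u_1 − 1)/3 = 1/2
  u_2 = 1/2;  a_3 = 2;  u_3 = (u_2 − 2)/3 = -1/2
Digits: (0, 1, 1, 2).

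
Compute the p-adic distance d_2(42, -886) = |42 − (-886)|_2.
d_2(42, -886) = 1/32

Step 1 — x − y = 42 − (-886) = 928. Step 2 — v_2(928) = 5 (factor: 928 = (2^5 · 29); the sign does not affect v_p). Step 3 — |x − y|_2 = 2^{-5} = 1/32.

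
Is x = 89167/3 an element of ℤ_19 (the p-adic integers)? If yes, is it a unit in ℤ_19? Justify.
x ∈ ℤ_19 but not a unit; v_19(x) = 3 > 0

ℤ_19 = {x ∈ ℚ_19 : v_19(x) ≥ 0} and ℤ_19^× = {x ∈ ℤ_19 : v_19(x) = 0}. Here v_19(89167/3) = v_19(num) − v_19(den) = 3; compare against these criteria.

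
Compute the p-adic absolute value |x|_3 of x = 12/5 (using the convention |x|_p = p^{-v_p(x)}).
|12/5|_3 = 1/3

Step 1 — compute v_3(x) by factoring powers of 3 out of the numerator and denominator: v_3(12/5) = 1. Step 2 — apply |x|_p = p^{-v_p(x)} = 3^{-1} = 1/3.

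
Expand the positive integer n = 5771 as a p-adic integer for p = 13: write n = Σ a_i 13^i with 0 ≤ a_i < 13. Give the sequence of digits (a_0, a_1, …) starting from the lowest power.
(a_0, a_1, …) = (12, 1, 8, 2)

Repeated division by 13 gives the digits low-to-high: 5771 = 12 + 1·13^1 + 8·13^2 + 2·13^3. Digit sequence: (12, 1, 8, 2).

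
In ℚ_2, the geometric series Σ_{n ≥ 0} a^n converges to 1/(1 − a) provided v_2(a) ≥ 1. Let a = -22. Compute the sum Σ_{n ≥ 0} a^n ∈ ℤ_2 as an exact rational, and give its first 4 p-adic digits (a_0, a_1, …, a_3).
Σ a^n = 1/(1 − a) = 1/23;  first 4 digits = (1, 1, 1, 0)

v_2(a) = 1 ≥ 1, so the series converges in ℤ_2 to 1/(1 − a) = 1/(1 − (-22)) = 1/23. Expand this rational in ℤ_2: compute digits iteratively via d_i = x_i mod 2, x_{i+1} = (x_i − d_i)/2. The first 4 digits are (1, 1, 1, 0).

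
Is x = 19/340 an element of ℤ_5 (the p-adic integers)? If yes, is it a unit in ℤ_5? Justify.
x ∉ ℤ_5 (v_5(x) = -1 < 0)

ℤ_5 = {x ∈ ℚ_5 : v_5(x) ≥ 0} and ℤ_5^× = {x ∈ ℤ_5 : v_5(x) = 0}. Here v_5(19/340) = v_5(num) − v_5(den) = -1; compare against these criteria.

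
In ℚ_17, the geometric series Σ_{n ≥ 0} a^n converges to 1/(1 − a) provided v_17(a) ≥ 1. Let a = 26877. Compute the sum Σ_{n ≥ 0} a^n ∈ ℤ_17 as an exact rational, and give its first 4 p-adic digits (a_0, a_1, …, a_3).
Σ a^n = 1/(1 − a) = -1/26876;  first 4 digits = (1, 0, 8, 5)

v_17(a) = 2 ≥ 1, so the series converges in ℤ_17 to 1/(1 − a) = 1/(1 − 26877) = -1/26876. Expand this rational in ℤ_17: compute digits iteratively via d_i = x_i mod 17, x_{i+1} = (x_i − d_i)/17. The first 4 digits are (1, 0, 8, 5).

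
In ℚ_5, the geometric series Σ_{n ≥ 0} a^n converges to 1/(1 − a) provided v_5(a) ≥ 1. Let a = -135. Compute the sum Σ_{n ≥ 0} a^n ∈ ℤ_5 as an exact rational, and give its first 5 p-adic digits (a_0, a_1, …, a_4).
Σ a^n = 1/(1 − a) = 1/136;  first 5 digits = (1, 3, 3, 1, 3)

v_5(a) = 1 ≥ 1, so the series converges in ℤ_5 to 1/(1 − a) = 1/(1 − (-135)) = 1/136. Expand this rational in ℤ_5: compute digits iteratively via d_i = x_i mod 5, x_{i+1} = (x_i − d_i)/5. The first 5 digits are (1, 3, 3, 1, 3).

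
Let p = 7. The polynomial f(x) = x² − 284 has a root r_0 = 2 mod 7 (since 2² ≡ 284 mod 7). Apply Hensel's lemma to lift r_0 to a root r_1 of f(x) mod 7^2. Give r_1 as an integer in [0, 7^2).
r_1 = 23 (mod 49)

Hensel's recurrence: r_{i+1} = r_i − f(r_i)·(f′(r_i))^{-1} mod 7^{i+2}, with f′(x) = 2x. Iterate:
  r_0 = 2 (mod 7)
  r_1 = 23 (mod 49)
Final: r_1 = 23, and one checks f(r_1) ≡ 0 mod 7^2.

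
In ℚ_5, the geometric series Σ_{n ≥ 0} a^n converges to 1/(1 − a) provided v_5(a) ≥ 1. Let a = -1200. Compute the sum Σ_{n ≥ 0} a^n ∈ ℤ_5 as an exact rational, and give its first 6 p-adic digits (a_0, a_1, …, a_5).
Σ a^n = 1/(1 − a) = 1/1201;  first 6 digits = (1, 0, 2, 0, 2, 0)

v_5(a) = 2 ≥ 1, so the series converges in ℤ_5 to 1/(1 − a) = 1/(1 − (-1200)) = 1/1201. Expand this rational in ℤ_5: compute digits iteratively via d_i = x_i mod 5, x_{i+1} = (x_i − d_i)/5. The first 6 digits are (1, 0, 2, 0, 2, 0).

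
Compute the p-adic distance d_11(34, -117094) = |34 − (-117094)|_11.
d_11(34, -117094) = 1/14641

Step 1 — x − y = 34 − (-117094) = 117128. Step 2 — v_11(117128) = 4 (factor: 117128 = (11^4 · 8); the sign does not affect v_p). Step 3 — |x − y|_11 = 11^{-4} = 1/14641.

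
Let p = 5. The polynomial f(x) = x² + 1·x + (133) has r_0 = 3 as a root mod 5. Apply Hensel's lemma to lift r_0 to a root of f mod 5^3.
r_2 = 93 (mod 125)

Hensel: r_{i+1} = r_i − f(r_i)·(f′(r_i))^{-1} mod 5^{i+2}, f′(x) = 2x + 1. Iterate:
  r_0 = 3 (mod 5)
  r_1 = 18 (mod 25)
  r_2 = 93 (mod 125)
Final: r = 93 satisfies f(r) ≡ 0 mod 5^3.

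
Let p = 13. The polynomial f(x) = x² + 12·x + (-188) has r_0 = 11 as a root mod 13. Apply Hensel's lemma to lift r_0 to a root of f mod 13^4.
r_3 = 7629 (mod 28561)

Hensel: r_{i+1} = r_i − f(r_i)·(f′(r_i))^{-1} mod 13^{i+2}, f′(x) = 2x + 12. Iterate:
  r_0 = 11 (mod 13)
  r_1 = 24 (mod 169)
  r_2 = 1038 (mod 2197)
  r_3 = 7629 (mod 28561)
Final: r = 7629 satisfies f(r) ≡ 0 mod 13^4.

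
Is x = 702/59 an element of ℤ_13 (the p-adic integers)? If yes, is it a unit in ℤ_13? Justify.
x ∈ ℤ_13 but not a unit; v_13(x) = 1 > 0

ℤ_13 = {x ∈ ℚ_13 : v_13(x) ≥ 0} and ℤ_13^× = {x ∈ ℤ_13 : v_13(x) = 0}. Here v_13(702/59) = v_13(num) − v_13(den) = 1; compare against these criteria.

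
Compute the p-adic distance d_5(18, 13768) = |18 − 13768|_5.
d_5(18, 13768) = 1/625

Step 1 — x − y = 18 − 13768 = -13750. Step 2 — v_5(-13750) = 4 (factor: -13750 = −(5^4 · 22); the sign does not affect v_p). Step 3 — |x − y|_5 = 5^{-4} = 1/625.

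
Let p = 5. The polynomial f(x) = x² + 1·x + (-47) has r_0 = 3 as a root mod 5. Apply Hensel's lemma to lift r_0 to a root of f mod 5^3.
r_2 = 58 (mod 125)

Hensel: r_{i+1} = r_i − f(r_i)·(f′(r_i))^{-1} mod 5^{i+2}, f′(x) = 2x + 1. Iterate:
  r_0 = 3 (mod 5)
  r_1 = 8 (mod 25)
  r_2 = 58 (mod 125)
Final: r = 58 satisfies f(r) ≡ 0 mod 5^3.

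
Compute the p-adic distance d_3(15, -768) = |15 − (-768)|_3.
d_3(15, -768) = 1/27

Step 1 — x − y = 15 − (-768) = 783. Step 2 — v_3(783) = 3 (factor: 783 = (3^3 · 29); the sign does not affect v_p). Step 3 — |x − y|_3 = 3^{-3} = 1/27.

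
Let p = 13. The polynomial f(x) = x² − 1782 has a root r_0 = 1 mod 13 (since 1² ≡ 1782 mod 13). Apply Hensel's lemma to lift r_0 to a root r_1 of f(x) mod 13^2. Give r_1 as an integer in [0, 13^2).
r_1 = 131 (mod 169)

Hensel's recurrence: r_{i+1} = r_i − f(r_i)·(f′(r_i))^{-1} mod 13^{i+2}, with f′(x) = 2x. Iterate:
  r_0 = 1 (mod 13)
  r_1 = 131 (mod 169)
Final: r_1 = 131, and one checks f(r_1) ≡ 0 mod 13^2.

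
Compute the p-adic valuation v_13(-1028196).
v_13(-1028196) = 4

v_13(n) is the largest exponent k such that 13^k divides n. Factor out: -1028196 = -13^4 · 36. (Sign doesn't affect v_p.) So v_13(-1028196) = 4.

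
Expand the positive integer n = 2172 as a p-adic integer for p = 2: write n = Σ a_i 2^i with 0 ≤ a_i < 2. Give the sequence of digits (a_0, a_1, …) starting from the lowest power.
(a_0, a_1, …) = (0, 0, 1, 1, 1, 1, 1, 0, 0, 0, 0, 1)

Repeated division by 2 gives the digits low-to-high: 2172 = 1·2^2 + 1·2^3 + 1·2^4 + 1·2^5 + 1·2^6 + 1·2^11. Digit sequence: (0, 0, 1, 1, 1, 1, 1, 0, 0, 0, 0, 1).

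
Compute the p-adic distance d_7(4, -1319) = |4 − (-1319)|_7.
d_7(4, -1319) = 1/49

Step 1 — x − y = 4 − (-1319) = 1323. Step 2 — v_7(1323) = 2 (factor: 1323 = (7^2 · 27); the sign does not affect v_p). Step 3 — |x − y|_7 = 7^{-2} = 1/49.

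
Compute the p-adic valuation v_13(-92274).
v_13(-92274) = 3

v_13(n) is the largest exponent k such that 13^k divides n. Factor out: -92274 = -13^3 · 42. (Sign doesn't affect v_p.) So v_13(-92274) = 3.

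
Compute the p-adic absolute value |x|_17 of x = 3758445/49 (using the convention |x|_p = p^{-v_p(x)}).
|3758445/49|_17 = 1/83521

Step 1 — compute v_17(x) by factoring powers of 17 out of the numerator and denominator: v_17(3758445/49) = 4. Step 2 — apply |x|_p = p^{-v_p(x)} = 17^{-4} = 1/83521.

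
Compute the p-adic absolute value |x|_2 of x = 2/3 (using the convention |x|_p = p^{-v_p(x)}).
|2/3|_2 = 1/2

Step 1 — compute v_2(x) by factoring powers of 2 out of the numerator and denominator: v_2(2/3) = 1. Step 2 — apply |x|_p = p^{-v_p(x)} = 2^{-1} = 1/2.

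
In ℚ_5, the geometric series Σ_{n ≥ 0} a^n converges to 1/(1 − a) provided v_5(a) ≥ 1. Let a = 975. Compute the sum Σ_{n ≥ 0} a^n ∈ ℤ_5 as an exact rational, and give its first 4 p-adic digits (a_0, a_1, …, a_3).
Σ a^n = 1/(1 − a) = -1/974;  first 4 digits = (1, 0, 4, 2)

v_5(a) = 2 ≥ 1, so the series converges in ℤ_5 to 1/(1 − a) = 1/(1 − 975) = -1/974. Expand this rational in ℤ_5: compute digits iteratively via d_i = x_i mod 5, x_{i+1} = (x_i − d_i)/5. The first 4 digits are (1, 0, 4, 2).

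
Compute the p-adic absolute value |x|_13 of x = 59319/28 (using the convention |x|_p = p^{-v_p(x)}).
|59319/28|_13 = 1/2197

Step 1 — compute v_13(x) by factoring powers of 13 out of the numerator and denominator: v_13(59319/28) = 3. Step 2 — apply |x|_p = p^{-v_p(x)} = 13^{-3} = 1/2197.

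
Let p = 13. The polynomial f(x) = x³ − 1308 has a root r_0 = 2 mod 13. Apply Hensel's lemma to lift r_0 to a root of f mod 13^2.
r_1 = 54 (mod 169)

Hensel: r_{i+1} = r_i − f(r_i)/f′(r_i) mod 13^{i+2}, where f′(x) = 3x². Iterate:
  r_0 = 2 (mod 13)
  r_1 = 54 (mod 169)
Final: r = 54 with f(r) ≡ 0 mod 13^2.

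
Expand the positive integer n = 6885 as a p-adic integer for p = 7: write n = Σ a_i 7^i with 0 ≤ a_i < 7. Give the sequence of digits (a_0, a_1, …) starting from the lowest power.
(a_0, a_1, …) = (4, 3, 0, 6, 2)

Repeated division by 7 gives the digits low-to-high: 6885 = 4 + 3·7^1 + 6·7^3 + 2·7^4. Digit sequence: (4, 3, 0, 6, 2).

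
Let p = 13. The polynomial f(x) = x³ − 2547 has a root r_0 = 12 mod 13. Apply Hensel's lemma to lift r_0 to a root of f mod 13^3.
r_2 = 623 (mod 2197)

Hensel: r_{i+1} = r_i − f(r_i)/f′(r_i) mod 13^{i+2}, where f′(x) = 3x². Iterate:
  r_0 = 12 (mod 13)
  r_1 = 116 (mod 169)
  r_2 = 623 (mod 2197)
Final: r = 623 with f(r) ≡ 0 mod 13^3.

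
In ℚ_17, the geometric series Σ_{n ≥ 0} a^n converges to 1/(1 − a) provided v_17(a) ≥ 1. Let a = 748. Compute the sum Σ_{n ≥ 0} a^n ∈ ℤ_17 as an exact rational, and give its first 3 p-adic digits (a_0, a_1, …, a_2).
Σ a^n = 1/(1 − a) = -1/747;  first 3 digits = (1, 10, 0)

v_17(a) = 1 ≥ 1, so the series converges in ℤ_17 to 1/(1 − a) = 1/(1 − 748) = -1/747. Expand this rational in ℤ_17: compute digits iteratively via d_i = x_i mod 17, x_{i+1} = (x_i − d_i)/17. The first 3 digits are (1, 10, 0).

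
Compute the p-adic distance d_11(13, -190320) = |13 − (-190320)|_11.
d_11(13, -190320) = 1/14641

Step 1 — x − y = 13 − (-190320) = 190333. Step 2 — v_11(190333) = 4 (factor: 190333 = (11^4 · 13); the sign does not affect v_p). Step 3 — |x − y|_11 = 11^{-4} = 1/14641.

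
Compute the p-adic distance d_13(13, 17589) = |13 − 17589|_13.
d_13(13, 17589) = 1/2197

Step 1 — x − y = 13 − 17589 = -17576. Step 2 — v_13(-17576) = 3 (factor: -17576 = −(13^3 · 8); the sign does not affect v_p). Step 3 — |x − y|_13 = 13^{-3} = 1/2197.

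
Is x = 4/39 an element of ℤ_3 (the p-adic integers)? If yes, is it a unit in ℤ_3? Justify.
x ∉ ℤ_3 (v_3(x) = -1 < 0)

ℤ_3 = {x ∈ ℚ_3 : v_3(x) ≥ 0} and ℤ_3^× = {x ∈ ℤ_3 : v_3(x) = 0}. Here v_3(4/39) = v_3(num) − v_3(den) = -1; compare against these criteria.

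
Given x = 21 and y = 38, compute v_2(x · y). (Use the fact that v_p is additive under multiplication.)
v_2(798) = 1

v_p(x) = 0 (factor: 21 = 2^0 · 21); v_p(y) = 1 (factor: 38 = 2^1 · 19). Additivity: v_p(xy) = v_p(x) + v_p(y) = 0 + 1 = 1. (Direct check: xy = 798 = 2^1 · (399).)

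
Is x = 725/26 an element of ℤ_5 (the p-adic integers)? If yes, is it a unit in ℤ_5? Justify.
x ∈ ℤ_5 but not a unit; v_5(x) = 2 > 0

ℤ_5 = {x ∈ ℚ_5 : v_5(x) ≥ 0} and ℤ_5^× = {x ∈ ℤ_5 : v_5(x) = 0}. Here v_5(725/26) = v_5(num) − v_5(den) = 2; compare against these criteria.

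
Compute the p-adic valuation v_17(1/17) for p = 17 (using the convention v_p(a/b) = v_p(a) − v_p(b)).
v_17(1/17) = -1

Factor powers of 17 from the numerator and denominator of the reduced fraction: 1 = 17^0 · 1 and 17 = 17^1 · 1. Apply v_p(a/b) = v_p(a) − v_p(b): v_17(1/17) = 0 − 1 = -1.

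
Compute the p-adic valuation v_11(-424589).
v_11(-424589) = 4

v_11(n) is the largest exponent k such that 11^k divides n. Factor out: -424589 = -11^4 · 29. (Sign doesn't affect v_p.) So v_11(-424589) = 4.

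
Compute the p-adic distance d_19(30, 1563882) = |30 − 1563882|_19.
d_19(30, 1563882) = 1/130321

Step 1 — x − y = 30 − 1563882 = -1563852. Step 2 — v_19(-1563852) = 4 (factor: -1563852 = −(19^4 · 12); the sign does not affect v_p). Step 3 — |x − y|_19 = 19^{-4} = 1/130321.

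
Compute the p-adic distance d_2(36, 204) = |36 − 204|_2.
d_2(36, 204) = 1/8

Step 1 — x − y = 36 − 204 = -168. Step 2 — v_2(-168) = 3 (factor: -168 = −(2^3 · 21); the sign does not affect v_p). Step 3 — |x − y|_2 = 2^{-3} = 1/8.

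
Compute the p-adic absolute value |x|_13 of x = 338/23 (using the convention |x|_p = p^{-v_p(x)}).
|338/23|_13 = 1/169

Step 1 — compute v_13(x) by factoring powers of 13 out of the numerator and denominator: v_13(338/23) = 2. Step 2 — apply |x|_p = p^{-v_p(x)} = 13^{-2} = 1/169.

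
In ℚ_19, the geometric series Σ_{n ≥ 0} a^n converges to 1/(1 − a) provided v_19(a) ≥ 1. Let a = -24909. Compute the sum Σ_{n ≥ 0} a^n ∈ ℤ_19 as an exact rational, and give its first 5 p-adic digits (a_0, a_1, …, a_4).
Σ a^n = 1/(1 − a) = 1/24910;  first 5 digits = (1, 0, 7, 15, 10)

v_19(a) = 2 ≥ 1, so the series converges in ℤ_19 to 1/(1 − a) = 1/(1 − (-24909)) = 1/24910. Expand this rational in ℤ_19: compute digits iteratively via d_i = x_i mod 19, x_{i+1} = (x_i − d_i)/19. The first 5 digits are (1, 0, 7, 15, 10).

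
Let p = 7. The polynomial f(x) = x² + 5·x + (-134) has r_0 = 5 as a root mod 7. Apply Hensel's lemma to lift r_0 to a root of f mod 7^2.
r_1 = 40 (mod 49)

Hensel: r_{i+1} = r_i − f(r_i)·(f′(r_i))^{-1} mod 7^{i+2}, f′(x) = 2x + 5. Iterate:
  r_0 = 5 (mod 7)
  r_1 = 40 (mod 49)
Final: r = 40 satisfies f(r) ≡ 0 mod 7^2.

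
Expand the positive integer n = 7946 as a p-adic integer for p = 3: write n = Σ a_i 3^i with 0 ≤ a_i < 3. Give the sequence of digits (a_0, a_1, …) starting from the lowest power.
(a_0, a_1, …) = (2, 2, 0, 0, 2, 2, 1, 0, 1)

Repeated division by 3 gives the digits low-to-high: 7946 = 2 + 2·3^1 + 2·3^4 + 2·3^5 + 1·3^6 + 1·3^8. Digit sequence: (2, 2, 0, 0, 2, 2, 1, 0, 1).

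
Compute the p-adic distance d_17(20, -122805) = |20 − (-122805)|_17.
d_17(20, -122805) = 1/4913

Step 1 — x − y = 20 − (-122805) = 122825. Step 2 — v_17(122825) = 3 (factor: 122825 = (17^3 · 25); the sign does not affect v_p). Step 3 — |x − y|_17 = 17^{-3} = 1/4913.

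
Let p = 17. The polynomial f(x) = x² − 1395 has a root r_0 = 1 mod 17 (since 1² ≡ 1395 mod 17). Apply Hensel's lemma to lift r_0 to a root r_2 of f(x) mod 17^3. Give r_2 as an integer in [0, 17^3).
r_2 = 987 (mod 4913)

Hensel's recurrence: r_{i+1} = r_i − f(r_i)·(f′(r_i))^{-1} mod 17^{i+2}, with f′(x) = 2x. Iterate:
  r_0 = 1 (mod 17)
  r_1 = 120 (mod 289)
  r_2 = 987 (mod 4913)
Final: r_2 = 987, and one checks f(r_2) ≡ 0 mod 17^3.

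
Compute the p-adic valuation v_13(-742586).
v_13(-742586) = 5

v_13(n) is the largest exponent k such that 13^k divides n. Factor out: -742586 = -13^5 · 2. (Sign doesn't affect v_p.) So v_13(-742586) = 5.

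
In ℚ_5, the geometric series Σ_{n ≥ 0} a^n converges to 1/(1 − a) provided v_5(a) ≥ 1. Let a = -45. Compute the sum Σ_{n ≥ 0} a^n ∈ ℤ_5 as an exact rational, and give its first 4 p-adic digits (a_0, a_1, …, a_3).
Σ a^n = 1/(1 − a) = 1/46;  first 4 digits = (1, 1, 4, 1)

v_5(a) = 1 ≥ 1, so the series converges in ℤ_5 to 1/(1 − a) = 1/(1 − (-45)) = 1/46. Expand this rational in ℤ_5: compute digits iteratively via d_i = x_i mod 5, x_{i+1} = (x_i − d_i)/5. The first 4 digits are (1, 1, 4, 1).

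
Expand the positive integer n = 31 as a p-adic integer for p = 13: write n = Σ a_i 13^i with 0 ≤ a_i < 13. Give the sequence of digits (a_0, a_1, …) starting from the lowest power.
(a_0, a_1, …) = (5, 2)

Repeated division by 13 gives the digits low-to-high: 31 = 5 + 2·13^1. Digit sequence: (5, 2).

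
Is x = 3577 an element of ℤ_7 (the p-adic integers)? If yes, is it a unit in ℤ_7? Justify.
x ∈ ℤ_7 but not a unit; v_7(x) = 2 > 0

ℤ_7 = {x ∈ ℚ_7 : v_7(x) ≥ 0} and ℤ_7^× = {x ∈ ℤ_7 : v_7(x) = 0}. Here v_7(3577) = v_7(num) − v_7(den) = 2; compare against these criteria.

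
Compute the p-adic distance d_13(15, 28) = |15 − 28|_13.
d_13(15, 28) = 1/13

Step 1 — x − y = 15 − 28 = -13. Step 2 — v_13(-13) = 1 (factor: -13 = −(13^1 · 1); the sign does not affect v_p). Step 3 — |x − y|_13 = 13^{-1} = 1/13.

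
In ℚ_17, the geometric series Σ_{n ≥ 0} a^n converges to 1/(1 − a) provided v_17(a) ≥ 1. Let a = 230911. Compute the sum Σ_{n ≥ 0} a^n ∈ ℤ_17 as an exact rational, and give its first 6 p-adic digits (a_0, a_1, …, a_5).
Σ a^n = 1/(1 − a) = -1/230910;  first 6 digits = (1, 0, 0, 13, 2, 0)

v_17(a) = 3 ≥ 1, so the series converges in ℤ_17 to 1/(1 − a) = 1/(1 − 230911) = -1/230910. Expand this rational in ℤ_17: compute digits iteratively via d_i = x_i mod 17, x_{i+1} = (x_i − d_i)/17. The first 6 digits are (1, 0, 0, 13, 2, 0).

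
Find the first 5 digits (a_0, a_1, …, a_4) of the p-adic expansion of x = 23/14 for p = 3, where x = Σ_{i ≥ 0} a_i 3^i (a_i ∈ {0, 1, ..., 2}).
(a_0, …, a_4) = (1, 0, 2, 0, 0)

v_3(23/14) = 0 (numerator and denominator both coprime to 3), so x ∈ ℤ_3^×. Compute digits iteratively via a_i = x_i mod 3, x_{i+1} = (x_i − a_i)/3, with x_0 = x:
  x_0 = 23/14;  a_0 = 1;  x_1 = (x_0 − 1)/3 = 3/14
  x_1 = 3/14;  a_1 = 0;  x_2 = (x_1 − 0)/3 = 1/14
  x_2 = 1/14;  a_2 = 2;  x_3 = (x_2 − 2)/3 = -9/14
  x_3 = -9/14;  a_3 = 0;  x_4 = (x_3 − 0)/3 = -3/14
  x_4 = -3/14;  a_4 = 0;  x_5 = (x_4 − 0)/3 = -1/14
Digits: (1, 0, 2, 0, 0).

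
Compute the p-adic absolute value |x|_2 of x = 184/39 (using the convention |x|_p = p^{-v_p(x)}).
|184/39|_2 = 1/8

Step 1 — compute v_2(x) by factoring powers of 2 out of the numerator and denominator: v_2(184/39) = 3. Step 2 — apply |x|_p = p^{-v_p(x)} = 2^{-3} = 1/8.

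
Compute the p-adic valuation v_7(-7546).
v_7(-7546) = 3

v_7(n) is the largest exponent k such that 7^k divides n. Factor out: -7546 = -7^3 · 22. (Sign doesn't affect v_p.) So v_7(-7546) = 3.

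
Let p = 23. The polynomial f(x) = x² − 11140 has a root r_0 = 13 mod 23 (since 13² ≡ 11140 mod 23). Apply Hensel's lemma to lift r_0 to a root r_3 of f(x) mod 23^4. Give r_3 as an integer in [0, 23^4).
r_3 = 80375 (mod 279841)

Hensel's recurrence: r_{i+1} = r_i − f(r_i)·(f′(r_i))^{-1} mod 23^{i+2}, with f′(x) = 2x. Iterate:
  r_0 = 13 (mod 23)
  r_1 = 496 (mod 529)
  r_2 = 7373 (mod 12167)
  r_3 = 80375 (mod 279841)
Final: r_3 = 80375, and one checks f(r_3) ≡ 0 mod 23^4.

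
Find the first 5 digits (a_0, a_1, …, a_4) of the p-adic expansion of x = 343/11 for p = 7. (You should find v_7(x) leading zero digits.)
(a_0, …, a_4) = (0, 0, 0, 2, 1)

v_7(343/11) = 3, so a_0 = ... = a_2 = 0. Factor out: x = 7^3 · u with u = 1/11 a unit in ℤ_7. Expand u iteratively via a_{v+i} = u_i mod 7, u_{i+1} = (u_i − a_{v+i})/7:
  u_0 = 1/11;  a_3 = 2;  u_1 = (u_0 − 2)/7 = -3/11
  u_1 = -3/11;  a_4 = 1;  u_2 = (u_1 − 1)/7 = -2/11
Digits: (0, 0, 0, 2, 1).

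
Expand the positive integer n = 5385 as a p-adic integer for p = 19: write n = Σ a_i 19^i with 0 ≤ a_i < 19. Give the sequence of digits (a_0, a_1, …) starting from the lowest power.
(a_0, a_1, …) = (8, 17, 14)

Repeated division by 19 gives the digits low-to-high: 5385 = 8 + 17·19^1 + 14·19^2. Digit sequence: (8, 17, 14).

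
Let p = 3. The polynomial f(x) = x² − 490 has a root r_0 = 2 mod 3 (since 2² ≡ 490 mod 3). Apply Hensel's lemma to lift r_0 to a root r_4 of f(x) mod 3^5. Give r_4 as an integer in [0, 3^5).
r_4 = 2 (mod 243)

Hensel's recurrence: r_{i+1} = r_i − f(r_i)·(f′(r_i))^{-1} mod 3^{i+2}, with f′(x) = 2x. Iterate:
  r_0 = 2 (mod 3)
  r_1 = 2 (mod 9)
  r_2 = 2 (mod 27)
  r_3 = 2 (mod 81)
  r_4 = 2 (mod 243)
Final: r_4 = 2, and one checks f(r_4) ≡ 0 mod 3^5.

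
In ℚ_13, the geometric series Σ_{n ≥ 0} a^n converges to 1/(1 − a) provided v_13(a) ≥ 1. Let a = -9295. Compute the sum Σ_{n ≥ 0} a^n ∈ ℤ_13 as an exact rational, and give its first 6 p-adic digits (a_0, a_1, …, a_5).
Σ a^n = 1/(1 − a) = 1/9296;  first 6 digits = (1, 0, 10, 8, 8, 11)

v_13(a) = 2 ≥ 1, so the series converges in ℤ_13 to 1/(1 − a) = 1/(1 − (-9295)) = 1/9296. Expand this rational in ℤ_13: compute digits iteratively via d_i = x_i mod 13, x_{i+1} = (x_i − d_i)/13. The first 6 digits are (1, 0, 10, 8, 8, 11).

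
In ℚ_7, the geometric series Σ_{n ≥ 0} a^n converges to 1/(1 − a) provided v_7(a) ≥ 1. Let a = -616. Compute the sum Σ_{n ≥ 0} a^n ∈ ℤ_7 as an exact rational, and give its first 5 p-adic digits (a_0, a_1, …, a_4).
Σ a^n = 1/(1 − a) = 1/617;  first 5 digits = (1, 3, 3, 4, 3)

v_7(a) = 1 ≥ 1, so the series converges in ℤ_7 to 1/(1 − a) = 1/(1 − (-616)) = 1/617. Expand this rational in ℤ_7: compute digits iteratively via d_i = x_i mod 7, x_{i+1} = (x_i − d_i)/7. The first 5 digits are (1, 3, 3, 4, 3).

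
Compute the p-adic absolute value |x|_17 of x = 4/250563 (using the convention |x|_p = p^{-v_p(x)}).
|4/250563|_17 = 83521

Step 1 — compute v_17(x) by factoring powers of 17 out of the numerator and denominator: v_17(4/250563) = -4. Step 2 — apply |x|_p = p^{-v_p(x)} = 17^{4} = 83521.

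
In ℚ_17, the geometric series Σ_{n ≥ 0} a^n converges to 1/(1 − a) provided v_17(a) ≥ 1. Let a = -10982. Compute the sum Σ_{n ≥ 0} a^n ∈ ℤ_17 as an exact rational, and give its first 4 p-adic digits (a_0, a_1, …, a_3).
Σ a^n = 1/(1 − a) = 1/10983;  first 4 digits = (1, 0, 13, 14)

v_17(a) = 2 ≥ 1, so the series converges in ℤ_17 to 1/(1 − a) = 1/(1 − (-10982)) = 1/10983. Expand this rational in ℤ_17: compute digits iteratively via d_i = x_i mod 17, x_{i+1} = (x_i − d_i)/17. The first 4 digits are (1, 0, 13, 14).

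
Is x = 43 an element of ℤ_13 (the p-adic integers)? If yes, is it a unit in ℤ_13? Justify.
x ∈ ℤ_13^× (unit); v_13(x) = 0

ℤ_13 = {x ∈ ℚ_13 : v_13(x) ≥ 0} and ℤ_13^× = {x ∈ ℤ_13 : v_13(x) = 0}. Here v_13(43) = v_13(num) − v_13(den) = 0; compare against these criteria.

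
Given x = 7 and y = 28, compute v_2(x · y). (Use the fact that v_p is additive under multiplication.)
v_2(196) = 2

v_p(x) = 0 (factor: 7 = 2^0 · 7); v_p(y) = 2 (factor: 28 = 2^2 · 7). Additivity: v_p(xy) = v_p(x) + v_p(y) = 0 + 2 = 2. (Direct check: xy = 196 = 2^2 · (49).)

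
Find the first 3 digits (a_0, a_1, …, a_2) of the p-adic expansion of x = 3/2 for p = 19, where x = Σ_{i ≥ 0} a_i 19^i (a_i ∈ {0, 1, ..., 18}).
(a_0, …, a_2) = (11, 9, 9)

v_19(3/2) = 0 (numerator and denominator both coprime to 19), so x ∈ ℤ_19^×. Compute digits iteratively via a_i = x_i mod 19, x_{i+1} = (x_i − a_i)/19, with x_0 = x:
  x_0 = 3/2;  a_0 = 11;  x_1 = (x_0 − 11)/19 = -1/2
  x_1 = -1/2;  a_1 = 9;  x_2 = (x_1 − 9)/19 = -1/2
  x_2 = -1/2;  a_2 = 9;  x_3 = (x_2 − 9)/19 = -1/2
Digits: (11, 9, 9).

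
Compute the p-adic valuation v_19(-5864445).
v_19(-5864445) = 4

v_19(n) is the largest exponent k such that 19^k divides n. Factor out: -5864445 = -19^4 · 45. (Sign doesn't affect v_p.) So v_19(-5864445) = 4.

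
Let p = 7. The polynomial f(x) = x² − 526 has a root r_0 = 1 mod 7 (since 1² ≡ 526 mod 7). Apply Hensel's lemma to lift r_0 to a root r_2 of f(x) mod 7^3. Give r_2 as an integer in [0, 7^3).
r_2 = 239 (mod 343)

Hensel's recurrence: r_{i+1} = r_i − f(r_i)·(f′(r_i))^{-1} mod 7^{i+2}, with f′(x) = 2x. Iterate:
  r_0 = 1 (mod 7)
  r_1 = 43 (mod 49)
  r_2 = 239 (mod 343)
Final: r_2 = 239, and one checks f(r_2) ≡ 0 mod 7^3.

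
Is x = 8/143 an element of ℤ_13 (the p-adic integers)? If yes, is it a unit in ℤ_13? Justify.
x ∉ ℤ_13 (v_13(x) = -1 < 0)

ℤ_13 = {x ∈ ℚ_13 : v_13(x) ≥ 0} and ℤ_13^× = {x ∈ ℤ_13 : v_13(x) = 0}. Here v_13(8/143) = v_13(num) − v_13(den) = -1; compare against these criteria.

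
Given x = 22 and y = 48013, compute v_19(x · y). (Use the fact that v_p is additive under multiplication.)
v_19(1056286) = 3

v_p(x) = 0 (factor: 22 = 19^0 · 22); v_p(y) = 3 (factor: 48013 = 19^3 · 7). Additivity: v_p(xy) = v_p(x) + v_p(y) = 0 + 3 = 3. (Direct check: xy = 1056286 = 19^3 · (154).)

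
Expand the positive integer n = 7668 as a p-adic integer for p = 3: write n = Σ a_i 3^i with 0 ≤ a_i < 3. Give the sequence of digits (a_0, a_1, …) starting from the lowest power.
(a_0, a_1, …) = (0, 0, 0, 2, 1, 1, 1, 0, 1)

Repeated division by 3 gives the digits low-to-high: 7668 = 2·3^3 + 1·3^4 + 1·3^5 + 1·3^6 + 1·3^8. Digit sequence: (0, 0, 0, 2, 1, 1, 1, 0, 1).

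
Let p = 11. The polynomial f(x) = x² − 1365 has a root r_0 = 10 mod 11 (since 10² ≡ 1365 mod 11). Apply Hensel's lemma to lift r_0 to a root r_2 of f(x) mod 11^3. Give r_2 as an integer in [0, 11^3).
r_2 = 285 (mod 1331)

Hensel's recurrence: r_{i+1} = r_i − f(r_i)·(f′(r_i))^{-1} mod 11^{i+2}, with f′(x) = 2x. Iterate:
  r_0 = 10 (mod 11)
  r_1 = 43 (mod 121)
  r_2 = 285 (mod 1331)
Final: r_2 = 285, and one checks f(r_2) ≡ 0 mod 11^3.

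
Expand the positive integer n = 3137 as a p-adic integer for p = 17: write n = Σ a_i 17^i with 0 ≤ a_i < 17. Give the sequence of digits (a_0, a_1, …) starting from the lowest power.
(a_0, a_1, …) = (9, 14, 10)

Repeated division by 17 gives the digits low-to-high: 3137 = 9 + 14·17^1 + 10·17^2. Digit sequence: (9, 14, 10).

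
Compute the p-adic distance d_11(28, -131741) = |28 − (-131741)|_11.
d_11(28, -131741) = 1/14641

Step 1 — x − y = 28 − (-131741) = 131769. Step 2 — v_11(131769) = 4 (factor: 131769 = (11^4 · 9); the sign does not affect v_p). Step 3 — |x − y|_11 = 11^{-4} = 1/14641.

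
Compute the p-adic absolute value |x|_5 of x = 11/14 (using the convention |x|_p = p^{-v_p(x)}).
|11/14|_5 = 1

Step 1 — compute v_5(x) by factoring powers of 5 out of the numerator and denominator: v_5(11/14) = 0. Step 2 — apply |x|_p = p^{-v_p(x)} = 5^{0} = 1.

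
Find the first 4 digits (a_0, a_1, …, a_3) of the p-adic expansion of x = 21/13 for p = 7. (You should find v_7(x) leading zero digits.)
(a_0, …, a_3) = (0, 4, 0, 1)

v_7(21/13) = 1, so a_0 = ... = a_0 = 0. Factor out: x = 7^1 · u with u = 3/13 a unit in ℤ_7. Expand u iteratively via a_{v+i} = u_i mod 7, u_{i+1} = (u_i − a_{v+i})/7:
  u_0 = 3/13;  a_1 = 4;  u_1 = (u_0 − 4)/7 = -7/13
  u_1 = -7/13;  a_2 = 0;  u_2 = (u_1 − 0)/7 = -1/13
  u_2 = -1/13;  a_3 = 1;  u_3 = (u_2 − 1)/7 = -2/13
Digits: (0, 4, 0, 1).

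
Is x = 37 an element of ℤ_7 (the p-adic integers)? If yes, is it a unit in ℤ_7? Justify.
x ∈ ℤ_7^× (unit); v_7(x) = 0

ℤ_7 = {x ∈ ℚ_7 : v_7(x) ≥ 0} and ℤ_7^× = {x ∈ ℤ_7 : v_7(x) = 0}. Here v_7(37) = v_7(num) − v_7(den) = 0; compare against these criteria.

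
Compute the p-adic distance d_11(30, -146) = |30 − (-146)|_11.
d_11(30, -146) = 1/11

Step 1 — x − y = 30 − (-146) = 176. Step 2 — v_11(176) = 1 (factor: 176 = (11^1 · 16); the sign does not affect v_p). Step 3 — |x − y|_11 = 11^{-1} = 1/11.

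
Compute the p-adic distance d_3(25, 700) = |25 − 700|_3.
d_3(25, 700) = 1/27

Step 1 — x − y = 25 − 700 = -675. Step 2 — v_3(-675) = 3 (factor: -675 = −(3^3 · 25); the sign does not affect v_p). Step 3 — |x − y|_3 = 3^{-3} = 1/27.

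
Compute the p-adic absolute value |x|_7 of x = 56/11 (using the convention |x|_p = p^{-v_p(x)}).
|56/11|_7 = 1/7

Step 1 — compute v_7(x) by factoring powers of 7 out of the numerator and denominator: v_7(56/11) = 1. Step 2 — apply |x|_p = p^{-v_p(x)} = 7^{-1} = 1/7.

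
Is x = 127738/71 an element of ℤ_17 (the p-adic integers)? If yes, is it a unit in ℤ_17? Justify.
x ∈ ℤ_17 but not a unit; v_17(x) = 3 > 0

ℤ_17 = {x ∈ ℚ_17 : v_17(x) ≥ 0} and ℤ_17^× = {x ∈ ℤ_17 : v_17(x) = 0}. Here v_17(127738/71) = v_17(num) − v_17(den) = 3; compare against these criteria.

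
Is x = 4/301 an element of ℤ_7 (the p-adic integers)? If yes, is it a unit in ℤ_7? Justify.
x ∉ ℤ_7 (v_7(x) = -1 < 0)

ℤ_7 = {x ∈ ℚ_7 : v_7(x) ≥ 0} and ℤ_7^× = {x ∈ ℤ_7 : v_7(x) = 0}. Here v_7(4/301) = v_7(num) − v_7(den) = -1; compare against these criteria.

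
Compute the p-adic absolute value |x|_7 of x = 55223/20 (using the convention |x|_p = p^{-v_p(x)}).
|55223/20|_7 = 1/2401

Step 1 — compute v_7(x) by factoring powers of 7 out of the numerator and denominator: v_7(55223/20) = 4. Step 2 — apply |x|_p = p^{-v_p(x)} = 7^{-4} = 1/2401.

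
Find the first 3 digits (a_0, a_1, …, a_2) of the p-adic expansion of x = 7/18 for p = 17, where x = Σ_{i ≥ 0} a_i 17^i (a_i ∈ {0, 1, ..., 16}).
(a_0, …, a_2) = (7, 10, 6)

v_17(7/18) = 0 (numerator and denominator both coprime to 17), so x ∈ ℤ_17^×. Compute digits iteratively via a_i = x_i mod 17, x_{i+1} = (x_i − a_i)/17, with x_0 = x:
  x_0 = 7/18;  a_0 = 7;  x_1 = (x_0 − 7)/17 = -7/18
  x_1 = -7/18;  a_1 = 10;  x_2 = (x_1 − 10)/17 = -11/18
  x_2 = -11/18;  a_2 = 6;  x_3 = (x_2 − 6)/17 = -7/18
Digits: (7, 10, 6).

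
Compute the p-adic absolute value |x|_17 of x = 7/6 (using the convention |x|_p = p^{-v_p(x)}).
|7/6|_17 = 1

Step 1 — compute v_17(x) by factoring powers of 17 out of the numerator and denominator: v_17(7/6) = 0. Step 2 — apply |x|_p = p^{-v_p(x)} = 17^{0} = 1.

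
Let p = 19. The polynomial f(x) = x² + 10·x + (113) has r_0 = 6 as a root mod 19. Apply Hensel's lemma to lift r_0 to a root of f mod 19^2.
r_1 = 177 (mod 361)

Hensel: r_{i+1} = r_i − f(r_i)·(f′(r_i))^{-1} mod 19^{i+2}, f′(x) = 2x + 10. Iterate:
  r_0 = 6 (mod 19)
  r_1 = 177 (mod 361)
Final: r = 177 satisfies f(r) ≡ 0 mod 19^2.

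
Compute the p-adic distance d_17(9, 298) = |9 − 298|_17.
d_17(9, 298) = 1/289

Step 1 — x − y = 9 − 298 = -289. Step 2 — v_17(-289) = 2 (factor: -289 = −(17^2 · 1); the sign does not affect v_p). Step 3 — |x − y|_17 = 17^{-2} = 1/289.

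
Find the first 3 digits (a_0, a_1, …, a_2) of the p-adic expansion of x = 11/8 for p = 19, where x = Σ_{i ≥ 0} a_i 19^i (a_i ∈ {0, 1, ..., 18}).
(a_0, …, a_2) = (18, 11, 16)

v_19(11/8) = 0 (numerator and denominator both coprime to 19), so x ∈ ℤ_19^×. Compute digits iteratively via a_i = x_i mod 19, x_{i+1} = (x_i − a_i)/19, with x_0 = x:
  x_0 = 11/8;  a_0 = 18;  x_1 = (x_0 − 18)/19 = -7/8
  x_1 = -7/8;  a_1 = 11;  x_2 = (x_1 − 11)/19 = -5/8
  x_2 = -5/8;  a_2 = 16;  x_3 = (x_2 − 16)/19 = -7/8
Digits: (18, 11, 16).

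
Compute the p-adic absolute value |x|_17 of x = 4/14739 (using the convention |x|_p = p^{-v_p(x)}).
|4/14739|_17 = 4913

Step 1 — compute v_17(x) by factoring powers of 17 out of the numerator and denominator: v_17(4/14739) = -3. Step 2 — apply |x|_p = p^{-v_p(x)} = 17^{3} = 4913.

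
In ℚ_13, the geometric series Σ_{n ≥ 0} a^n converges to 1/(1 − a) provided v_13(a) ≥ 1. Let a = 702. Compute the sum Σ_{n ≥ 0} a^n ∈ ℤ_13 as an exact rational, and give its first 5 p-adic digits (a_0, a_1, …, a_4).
Σ a^n = 1/(1 − a) = -1/701;  first 5 digits = (1, 2, 8, 11, 3)

v_13(a) = 1 ≥ 1, so the series converges in ℤ_13 to 1/(1 − a) = 1/(1 − 702) = -1/701. Expand this rational in ℤ_13: compute digits iteratively via d_i = x_i mod 13, x_{i+1} = (x_i − d_i)/13. The first 5 digits are (1, 2, 8, 11, 3).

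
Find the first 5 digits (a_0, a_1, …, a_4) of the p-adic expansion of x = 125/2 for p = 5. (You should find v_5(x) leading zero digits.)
(a_0, …, a_4) = (0, 0, 0, 3, 2)

v_5(125/2) = 3, so a_0 = ... = a_2 = 0. Factor out: x = 5^3 · u with u = 1/2 a unit in ℤ_5. Expand u iteratively via a_{v+i} = u_i mod 5, u_{i+1} = (u_i − a_{v+i})/5:
  u_0 = 1/2;  a_3 = 3;  u_1 = (u_0 − 3)/5 = -1/2
  u_1 = -1/2;  a_4 = 2;  u_2 = (u_1 − 2)/5 = -1/2
Digits: (0, 0, 0, 3, 2).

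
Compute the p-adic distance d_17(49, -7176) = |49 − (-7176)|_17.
d_17(49, -7176) = 1/289

Step 1 — x − y = 49 − (-7176) = 7225. Step 2 — v_17(7225) = 2 (factor: 7225 = (17^2 · 25); the sign does not affect v_p). Step 3 — |x − y|_17 = 17^{-2} = 1/289.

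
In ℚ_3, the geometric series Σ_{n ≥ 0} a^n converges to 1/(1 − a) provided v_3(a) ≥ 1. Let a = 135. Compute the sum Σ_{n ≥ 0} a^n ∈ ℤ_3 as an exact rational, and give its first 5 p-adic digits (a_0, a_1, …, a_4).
Σ a^n = 1/(1 − a) = -1/134;  first 5 digits = (1, 0, 0, 2, 1)

v_3(a) = 3 ≥ 1, so the series converges in ℤ_3 to 1/(1 − a) = 1/(1 − 135) = -1/134. Expand this rational in ℤ_3: compute digits iteratively via d_i = x_i mod 3, x_{i+1} = (x_i − d_i)/3. The first 5 digits are (1, 0, 0, 2, 1).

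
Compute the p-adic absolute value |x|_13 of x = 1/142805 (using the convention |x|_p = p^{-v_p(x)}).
|1/142805|_13 = 28561

Step 1 — compute v_13(x) by factoring powers of 13 out of the numerator and denominator: v_13(1/142805) = -4. Step 2 — apply |x|_p = p^{-v_p(x)} = 13^{4} = 28561.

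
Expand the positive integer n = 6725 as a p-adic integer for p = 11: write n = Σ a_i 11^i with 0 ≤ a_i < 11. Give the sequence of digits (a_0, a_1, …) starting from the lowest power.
(a_0, a_1, …) = (4, 6, 0, 5)

Repeated division by 11 gives the digits low-to-high: 6725 = 4 + 6·11^1 + 5·11^3. Digit sequence: (4, 6, 0, 5).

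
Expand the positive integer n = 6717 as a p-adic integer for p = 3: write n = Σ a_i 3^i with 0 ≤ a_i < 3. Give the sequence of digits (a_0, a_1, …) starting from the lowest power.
(a_0, a_1, …) = (0, 1, 2, 2, 1, 0, 0, 0, 1)

Repeated division by 3 gives the digits low-to-high: 6717 = 1·3^1 + 2·3^2 + 2·3^3 + 1·3^4 + 1·3^8. Digit sequence: (0, 1, 2, 2, 1, 0, 0, 0, 1).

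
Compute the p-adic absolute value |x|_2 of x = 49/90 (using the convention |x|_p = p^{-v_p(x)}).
|49/90|_2 = 2

Step 1 — compute v_2(x) by factoring powers of 2 out of the numerator and denominator: v_2(49/90) = -1. Step 2 — apply |x|_p = p^{-v_p(x)} = 2^{1} = 2.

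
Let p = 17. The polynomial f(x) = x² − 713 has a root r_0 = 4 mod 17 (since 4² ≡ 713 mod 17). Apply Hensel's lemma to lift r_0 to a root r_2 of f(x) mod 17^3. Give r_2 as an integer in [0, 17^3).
r_2 = 4679 (mod 4913)

Hensel's recurrence: r_{i+1} = r_i − f(r_i)·(f′(r_i))^{-1} mod 17^{i+2}, with f′(x) = 2x. Iterate:
  r_0 = 4 (mod 17)
  r_1 = 55 (mod 289)
  r_2 = 4679 (mod 4913)
Final: r_2 = 4679, and one checks f(r_2) ≡ 0 mod 17^3.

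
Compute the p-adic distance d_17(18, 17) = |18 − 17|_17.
d_17(18, 17) = 1

Step 1 — x − y = 18 − 17 = 1. Step 2 — v_17(1) = 0 (factor: 1 = (17^0 · 1); the sign does not affect v_p). Step 3 — |x − y|_17 = 17^{0} = 1.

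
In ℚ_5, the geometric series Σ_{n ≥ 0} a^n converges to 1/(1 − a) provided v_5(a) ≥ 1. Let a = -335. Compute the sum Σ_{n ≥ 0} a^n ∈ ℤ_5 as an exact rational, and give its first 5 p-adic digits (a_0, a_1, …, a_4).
Σ a^n = 1/(1 − a) = 1/336;  first 5 digits = (1, 3, 0, 2, 2)

v_5(a) = 1 ≥ 1, so the series converges in ℤ_5 to 1/(1 − a) = 1/(1 − (-335)) = 1/336. Expand this rational in ℤ_5: compute digits iteratively via d_i = x_i mod 5, x_{i+1} = (x_i − d_i)/5. The first 5 digits are (1, 3, 0, 2, 2).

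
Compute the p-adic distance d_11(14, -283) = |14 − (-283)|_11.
d_11(14, -283) = 1/11

Step 1 — x − y = 14 − (-283) = 297. Step 2 — v_11(297) = 1 (factor: 297 = (11^1 · 27); the sign does not affect v_p). Step 3 — |x − y|_11 = 11^{-1} = 1/11.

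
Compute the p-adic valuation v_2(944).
v_2(944) = 4

v_2(n) is the largest exponent k such that 2^k divides n. Factor out: 944 = 2^4 · 59. (Sign doesn't affect v_p.) So v_2(944) = 4.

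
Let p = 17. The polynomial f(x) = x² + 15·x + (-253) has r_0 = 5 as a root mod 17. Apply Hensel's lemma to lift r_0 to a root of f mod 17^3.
r_2 = 4323 (mod 4913)

Hensel: r_{i+1} = r_i − f(r_i)·(f′(r_i))^{-1} mod 17^{i+2}, f′(x) = 2x + 15. Iterate:
  r_0 = 5 (mod 17)
  r_1 = 277 (mod 289)
  r_2 = 4323 (mod 4913)
Final: r = 4323 satisfies f(r) ≡ 0 mod 17^3.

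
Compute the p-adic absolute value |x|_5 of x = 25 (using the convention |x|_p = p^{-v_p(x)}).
|25|_5 = 1/25

Step 1 — compute v_5(x) by factoring powers of 5 out of the numerator and denominator: v_5(25) = 2. Step 2 — apply |x|_p = p^{-v_p(x)} = 5^{-2} = 1/25.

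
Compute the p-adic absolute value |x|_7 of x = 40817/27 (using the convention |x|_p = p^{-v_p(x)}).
|40817/27|_7 = 1/2401

Step 1 — compute v_7(x) by factoring powers of 7 out of the numerator and denominator: v_7(40817/27) = 4. Step 2 — apply |x|_p = p^{-v_p(x)} = 7^{-4} = 1/2401.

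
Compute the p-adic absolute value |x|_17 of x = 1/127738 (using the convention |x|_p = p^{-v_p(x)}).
|1/127738|_17 = 4913

Step 1 — compute v_17(x) by factoring powers of 17 out of the numerator and denominator: v_17(1/127738) = -3. Step 2 — apply |x|_p = p^{-v_p(x)} = 17^{3} = 4913.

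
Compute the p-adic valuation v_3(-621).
v_3(-621) = 3

v_3(n) is the largest exponent k such that 3^k divides n. Factor out: -621 = -3^3 · 23. (Sign doesn't affect v_p.) So v_3(-621) = 3.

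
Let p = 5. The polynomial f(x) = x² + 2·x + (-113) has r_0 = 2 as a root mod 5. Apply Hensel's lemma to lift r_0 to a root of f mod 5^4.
r_3 = 557 (mod 625)

Hensel: r_{i+1} = r_i − f(r_i)·(f′(r_i))^{-1} mod 5^{i+2}, f′(x) = 2x + 2. Iterate:
  r_0 = 2 (mod 5)
  r_1 = 7 (mod 25)
  r_2 = 57 (mod 125)
  r_3 = 557 (mod 625)
Final: r = 557 satisfies f(r) ≡ 0 mod 5^4.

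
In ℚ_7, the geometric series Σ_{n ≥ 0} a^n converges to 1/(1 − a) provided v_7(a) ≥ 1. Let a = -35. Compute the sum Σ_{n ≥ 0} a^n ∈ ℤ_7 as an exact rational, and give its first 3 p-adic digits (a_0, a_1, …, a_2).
Σ a^n = 1/(1 − a) = 1/36;  first 3 digits = (1, 2, 3)

v_7(a) = 1 ≥ 1, so the series converges in ℤ_7 to 1/(1 − a) = 1/(1 − (-35)) = 1/36. Expand this rational in ℤ_7: compute digits iteratively via d_i = x_i mod 7, x_{i+1} = (x_i − d_i)/7. The first 3 digits are (1, 2, 3).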